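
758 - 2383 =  - 1625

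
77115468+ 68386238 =145501706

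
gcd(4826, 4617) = 19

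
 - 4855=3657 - 8512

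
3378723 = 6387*529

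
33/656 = 33/656 =0.05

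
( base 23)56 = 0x79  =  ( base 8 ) 171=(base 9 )144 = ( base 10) 121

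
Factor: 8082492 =2^2*3^1*11^1*61231^1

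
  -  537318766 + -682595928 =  - 1219914694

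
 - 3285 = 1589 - 4874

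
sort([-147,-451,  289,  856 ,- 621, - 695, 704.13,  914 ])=[ - 695, - 621,  -  451, - 147, 289 , 704.13 , 856,  914] 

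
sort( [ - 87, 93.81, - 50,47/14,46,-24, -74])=[ - 87,-74,-50,  -  24, 47/14,46,93.81 ] 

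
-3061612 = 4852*( - 631 ) 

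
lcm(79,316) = 316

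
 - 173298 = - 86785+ - 86513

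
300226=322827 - 22601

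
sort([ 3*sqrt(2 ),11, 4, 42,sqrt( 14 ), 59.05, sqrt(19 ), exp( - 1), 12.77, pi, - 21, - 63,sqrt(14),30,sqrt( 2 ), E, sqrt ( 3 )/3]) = [ - 63, - 21, exp(-1 ), sqrt( 3)/3, sqrt( 2 ), E, pi , sqrt( 14 ), sqrt(14 ), 4,  3*sqrt(2),  sqrt(19 ) , 11, 12.77, 30,42, 59.05]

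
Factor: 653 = 653^1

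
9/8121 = 3/2707  =  0.00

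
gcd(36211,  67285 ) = 1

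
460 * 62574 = 28784040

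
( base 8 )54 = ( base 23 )1L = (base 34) 1A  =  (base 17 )2a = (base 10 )44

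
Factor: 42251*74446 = 2^1*11^1*23^1*167^1 * 37223^1 = 3145417946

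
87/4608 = 29/1536 = 0.02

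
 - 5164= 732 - 5896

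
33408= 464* 72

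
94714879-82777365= 11937514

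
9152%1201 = 745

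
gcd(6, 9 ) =3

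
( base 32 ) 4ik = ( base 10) 4692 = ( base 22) 9f6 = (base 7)16452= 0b1001001010100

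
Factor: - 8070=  - 2^1*3^1 * 5^1*269^1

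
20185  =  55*367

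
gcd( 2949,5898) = 2949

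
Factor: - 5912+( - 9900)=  - 15812 = - 2^2*59^1*67^1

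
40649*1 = 40649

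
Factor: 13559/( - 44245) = -5^( - 1)*7^1*13^1*149^1*8849^( - 1 ) 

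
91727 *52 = 4769804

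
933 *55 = 51315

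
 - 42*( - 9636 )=404712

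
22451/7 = 3207 + 2/7 = 3207.29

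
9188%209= 201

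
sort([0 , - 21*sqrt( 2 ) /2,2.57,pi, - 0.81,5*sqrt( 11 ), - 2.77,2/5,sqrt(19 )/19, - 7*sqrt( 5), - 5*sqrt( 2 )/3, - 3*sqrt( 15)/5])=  [ - 7*sqrt (5 ), - 21*sqrt( 2 )/2,-2.77, - 5*sqrt(2)/3, - 3 * sqrt( 15 )/5, - 0.81, 0,sqrt(19 )/19,  2/5,2.57,pi, 5*sqrt( 11 ) ] 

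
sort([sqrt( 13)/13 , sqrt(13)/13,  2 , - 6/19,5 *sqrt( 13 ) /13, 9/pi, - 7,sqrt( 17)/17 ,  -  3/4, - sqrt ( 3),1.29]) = [ - 7, - sqrt( 3 ), - 3/4, - 6/19, sqrt( 17) /17,  sqrt( 13 )/13,sqrt(13)/13, 1.29,5*sqrt(13) /13,2 , 9/pi] 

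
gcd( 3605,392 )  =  7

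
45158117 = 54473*829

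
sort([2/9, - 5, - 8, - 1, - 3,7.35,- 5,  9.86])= [ - 8, - 5, - 5, - 3,  -  1, 2/9,7.35,9.86 ]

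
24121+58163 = 82284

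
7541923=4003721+3538202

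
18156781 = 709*25609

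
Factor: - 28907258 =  - 2^1*29^1  *498401^1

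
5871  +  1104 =6975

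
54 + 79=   133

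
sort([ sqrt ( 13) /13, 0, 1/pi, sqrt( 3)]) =[0,sqrt ( 13 ) /13,1/pi,sqrt ( 3 )]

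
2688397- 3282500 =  - 594103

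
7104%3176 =752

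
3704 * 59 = 218536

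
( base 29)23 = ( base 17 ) 3a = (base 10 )61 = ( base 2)111101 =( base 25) 2B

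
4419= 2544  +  1875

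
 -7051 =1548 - 8599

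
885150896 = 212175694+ 672975202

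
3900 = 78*50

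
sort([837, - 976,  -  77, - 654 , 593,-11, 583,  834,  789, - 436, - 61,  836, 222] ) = [ - 976, - 654,- 436,-77, - 61, - 11 , 222,583, 593 , 789, 834,836,  837 ]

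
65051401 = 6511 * 9991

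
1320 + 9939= 11259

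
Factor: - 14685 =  - 3^1*5^1*11^1*89^1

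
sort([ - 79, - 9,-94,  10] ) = [ - 94, - 79, - 9,10 ]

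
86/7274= 43/3637 = 0.01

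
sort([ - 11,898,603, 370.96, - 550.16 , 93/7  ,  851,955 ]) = [ - 550.16,  -  11,93/7, 370.96,603,851, 898,  955 ] 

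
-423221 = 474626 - 897847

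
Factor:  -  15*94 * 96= - 2^6*3^2 * 5^1*47^1  =  - 135360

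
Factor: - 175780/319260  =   - 3^(  -  1)*11^1*47^1*313^ ( - 1) = - 517/939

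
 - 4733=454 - 5187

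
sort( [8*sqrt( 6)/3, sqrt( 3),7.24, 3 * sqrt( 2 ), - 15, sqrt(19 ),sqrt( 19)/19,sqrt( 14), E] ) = [ - 15, sqrt(19) /19, sqrt( 3), E, sqrt( 14 ),3 * sqrt( 2 ),sqrt( 19),8*sqrt( 6) /3, 7.24 ] 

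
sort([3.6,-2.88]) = [ - 2.88, 3.6]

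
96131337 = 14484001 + 81647336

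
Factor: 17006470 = 2^1*5^1*13^2*29^1 * 347^1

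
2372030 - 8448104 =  - 6076074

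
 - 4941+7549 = 2608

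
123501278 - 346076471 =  - 222575193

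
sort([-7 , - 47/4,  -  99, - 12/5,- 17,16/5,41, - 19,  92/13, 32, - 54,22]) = [ - 99, - 54,-19, - 17, - 47/4,  -  7, - 12/5, 16/5,  92/13, 22 , 32 , 41 ]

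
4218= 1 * 4218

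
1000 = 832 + 168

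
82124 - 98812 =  - 16688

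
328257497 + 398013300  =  726270797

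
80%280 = 80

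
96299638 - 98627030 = - 2327392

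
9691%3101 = 388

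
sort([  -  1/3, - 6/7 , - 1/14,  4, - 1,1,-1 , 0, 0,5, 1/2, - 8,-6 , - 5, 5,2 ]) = [ - 8, - 6, - 5, - 1, - 1 , - 6/7,- 1/3,-1/14, 0, 0,1/2, 1,2, 4 , 5, 5] 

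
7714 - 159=7555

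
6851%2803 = 1245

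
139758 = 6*23293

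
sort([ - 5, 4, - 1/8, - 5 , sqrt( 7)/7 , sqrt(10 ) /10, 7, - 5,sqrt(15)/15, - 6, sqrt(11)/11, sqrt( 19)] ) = [ - 6, - 5, - 5,-5, - 1/8,sqrt( 15) /15, sqrt( 11) /11, sqrt( 10)/10,sqrt( 7 )/7, 4, sqrt( 19), 7] 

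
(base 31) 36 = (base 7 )201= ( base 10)99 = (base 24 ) 43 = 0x63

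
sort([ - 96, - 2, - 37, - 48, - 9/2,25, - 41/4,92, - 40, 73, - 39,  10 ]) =[ - 96, - 48, - 40, - 39, - 37, - 41/4, - 9/2, - 2,10,25,73,  92]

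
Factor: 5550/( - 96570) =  - 3^(-1 )*5^1*29^( - 1) = - 5/87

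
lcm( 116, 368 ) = 10672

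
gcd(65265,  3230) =95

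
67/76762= 67/76762 = 0.00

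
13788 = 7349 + 6439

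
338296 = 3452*98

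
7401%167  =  53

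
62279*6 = 373674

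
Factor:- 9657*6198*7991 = -2^1*3^3*29^1*37^1*61^1*131^1*1033^1 = - 478294001226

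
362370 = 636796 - 274426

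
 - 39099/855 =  - 46 + 77/285= - 45.73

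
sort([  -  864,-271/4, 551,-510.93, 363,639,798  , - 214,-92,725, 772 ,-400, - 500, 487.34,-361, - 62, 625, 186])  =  [ -864, - 510.93 ,-500,-400,  -  361, - 214, - 92,-271/4,-62, 186, 363,487.34,  551,625,639, 725,  772, 798]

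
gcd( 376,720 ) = 8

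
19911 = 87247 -67336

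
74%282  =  74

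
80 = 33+47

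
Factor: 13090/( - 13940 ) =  - 2^( - 1)*7^1*11^1*41^( - 1)  =  -77/82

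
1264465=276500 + 987965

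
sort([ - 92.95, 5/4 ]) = [- 92.95,5/4] 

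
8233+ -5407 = 2826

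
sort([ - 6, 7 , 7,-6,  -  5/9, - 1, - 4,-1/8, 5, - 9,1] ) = [ - 9, - 6, - 6 , - 4, - 1 , - 5/9, - 1/8, 1, 5, 7,  7 ]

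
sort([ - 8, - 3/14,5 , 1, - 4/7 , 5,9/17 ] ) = [ - 8,  -  4/7, - 3/14,9/17 , 1,5,5 ] 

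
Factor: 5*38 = 2^1*5^1*19^1 =190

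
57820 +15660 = 73480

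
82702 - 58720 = 23982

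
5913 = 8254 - 2341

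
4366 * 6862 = 29959492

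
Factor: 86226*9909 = 2^1*3^4*7^1*367^1*2053^1 =854413434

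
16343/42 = 389+5/42 = 389.12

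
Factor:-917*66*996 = - 2^3*3^2*7^1* 11^1 *83^1*131^1 =- 60279912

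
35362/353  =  35362/353 = 100.18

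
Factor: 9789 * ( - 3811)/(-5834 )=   2^ ( -1 )*3^1 * 13^1 * 37^1*103^1*251^1*2917^( - 1) = 37305879/5834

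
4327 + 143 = 4470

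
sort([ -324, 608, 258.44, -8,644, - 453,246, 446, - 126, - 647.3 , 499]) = [  -  647.3, -453, - 324, - 126,- 8,  246,258.44,446, 499 , 608 , 644]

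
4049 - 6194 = - 2145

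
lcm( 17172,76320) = 686880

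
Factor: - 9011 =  - 9011^1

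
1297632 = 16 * 81102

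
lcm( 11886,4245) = 59430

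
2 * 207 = 414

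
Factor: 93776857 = 457^1*205201^1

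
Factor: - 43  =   - 43^1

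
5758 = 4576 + 1182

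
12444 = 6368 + 6076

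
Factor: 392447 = 11^1 *35677^1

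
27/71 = 27/71  =  0.38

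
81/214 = 81/214 = 0.38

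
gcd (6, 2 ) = 2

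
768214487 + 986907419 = 1755121906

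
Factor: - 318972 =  - 2^2*3^1*19^1*1399^1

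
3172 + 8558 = 11730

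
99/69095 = 99/69095 = 0.00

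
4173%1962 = 249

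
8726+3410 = 12136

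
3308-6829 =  - 3521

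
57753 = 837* 69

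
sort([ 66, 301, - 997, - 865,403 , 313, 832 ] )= [ - 997,- 865, 66, 301, 313,403,832]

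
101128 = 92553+8575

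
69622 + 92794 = 162416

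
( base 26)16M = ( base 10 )854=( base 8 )1526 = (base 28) 12e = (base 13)509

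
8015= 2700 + 5315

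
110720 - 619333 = - 508613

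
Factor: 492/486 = 2^1*3^( - 4)*41^1= 82/81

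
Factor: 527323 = 17^1*31019^1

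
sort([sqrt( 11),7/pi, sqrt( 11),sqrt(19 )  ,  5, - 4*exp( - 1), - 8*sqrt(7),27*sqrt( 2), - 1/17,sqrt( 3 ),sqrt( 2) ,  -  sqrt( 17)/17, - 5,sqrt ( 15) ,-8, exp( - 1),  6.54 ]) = [ - 8 * sqrt( 7 ), -8, - 5, - 4*exp( - 1), - sqrt( 17)/17,  -  1/17,exp( - 1), sqrt( 2),sqrt( 3),7/pi,  sqrt( 11 ),sqrt( 11 ),sqrt( 15), sqrt(19 ), 5, 6.54  ,  27*sqrt( 2)]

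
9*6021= 54189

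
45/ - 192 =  - 15/64= - 0.23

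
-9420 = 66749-76169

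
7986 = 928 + 7058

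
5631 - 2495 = 3136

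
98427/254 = 387 + 129/254 = 387.51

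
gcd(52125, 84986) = 1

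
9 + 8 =17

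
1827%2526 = 1827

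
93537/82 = 1140  +  57/82 = 1140.70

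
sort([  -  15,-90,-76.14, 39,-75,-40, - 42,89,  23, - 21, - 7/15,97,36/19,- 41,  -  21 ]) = [ - 90, - 76.14, - 75,- 42, - 41, -40,- 21,- 21,-15, - 7/15, 36/19, 23,39, 89, 97 ] 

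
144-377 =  - 233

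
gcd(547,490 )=1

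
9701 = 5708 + 3993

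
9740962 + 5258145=14999107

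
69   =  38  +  31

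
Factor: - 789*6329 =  - 4993581 = -3^1*263^1 * 6329^1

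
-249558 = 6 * ( - 41593 ) 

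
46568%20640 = 5288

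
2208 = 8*276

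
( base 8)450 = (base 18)G8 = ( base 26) ba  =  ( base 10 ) 296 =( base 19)FB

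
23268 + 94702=117970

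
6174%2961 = 252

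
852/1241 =852/1241 = 0.69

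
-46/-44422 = 23/22211 = 0.00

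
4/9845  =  4/9845 = 0.00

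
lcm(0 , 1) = 0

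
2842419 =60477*47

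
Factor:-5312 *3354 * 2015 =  - 2^7*3^1*5^1*13^2* 31^1*43^1*83^1 = - 35900142720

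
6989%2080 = 749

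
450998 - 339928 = 111070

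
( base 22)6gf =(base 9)4434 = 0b110011000111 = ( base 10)3271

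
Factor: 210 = 2^1*3^1*5^1 * 7^1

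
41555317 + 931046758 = 972602075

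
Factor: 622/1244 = 2^( - 1) = 1/2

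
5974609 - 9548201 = - 3573592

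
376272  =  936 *402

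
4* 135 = 540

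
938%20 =18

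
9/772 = 9/772=0.01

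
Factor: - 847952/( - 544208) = 43^( -1 ) *67^1  =  67/43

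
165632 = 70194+95438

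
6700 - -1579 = 8279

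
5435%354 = 125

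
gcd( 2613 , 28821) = 39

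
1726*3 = 5178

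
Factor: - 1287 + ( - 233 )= -2^4*5^1*19^1 =- 1520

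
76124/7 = 76124/7 = 10874.86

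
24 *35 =840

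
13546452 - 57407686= - 43861234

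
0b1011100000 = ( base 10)736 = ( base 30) OG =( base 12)514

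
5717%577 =524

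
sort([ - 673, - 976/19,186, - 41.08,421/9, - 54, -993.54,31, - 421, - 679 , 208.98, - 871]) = [ - 993.54, - 871, - 679 , - 673, - 421,  -  54, - 976/19,  -  41.08, 31,421/9, 186, 208.98]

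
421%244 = 177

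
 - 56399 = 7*( - 8057 ) 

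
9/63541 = 9/63541  =  0.00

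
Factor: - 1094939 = - 1094939^1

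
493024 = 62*7952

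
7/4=7/4  =  1.75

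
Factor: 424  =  2^3 *53^1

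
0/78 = 0=0.00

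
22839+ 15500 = 38339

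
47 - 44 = 3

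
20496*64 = 1311744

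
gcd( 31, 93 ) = 31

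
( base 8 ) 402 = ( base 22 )BG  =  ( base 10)258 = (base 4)10002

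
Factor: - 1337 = -7^1*191^1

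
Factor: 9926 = 2^1*7^1*709^1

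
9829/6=1638 + 1/6= 1638.17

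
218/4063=218/4063  =  0.05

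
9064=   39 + 9025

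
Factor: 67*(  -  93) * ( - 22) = 137082 =2^1*3^1*11^1*31^1*67^1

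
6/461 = 6/461 = 0.01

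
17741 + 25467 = 43208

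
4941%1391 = 768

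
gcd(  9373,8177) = 13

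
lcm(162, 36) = 324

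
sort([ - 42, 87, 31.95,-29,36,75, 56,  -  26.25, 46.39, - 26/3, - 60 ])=[-60, - 42,-29,-26.25,-26/3,31.95,  36,46.39,56,75, 87] 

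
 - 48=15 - 63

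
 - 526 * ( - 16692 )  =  8779992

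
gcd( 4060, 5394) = 58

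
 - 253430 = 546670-800100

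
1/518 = 1/518 =0.00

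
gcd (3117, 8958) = 3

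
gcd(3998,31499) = 1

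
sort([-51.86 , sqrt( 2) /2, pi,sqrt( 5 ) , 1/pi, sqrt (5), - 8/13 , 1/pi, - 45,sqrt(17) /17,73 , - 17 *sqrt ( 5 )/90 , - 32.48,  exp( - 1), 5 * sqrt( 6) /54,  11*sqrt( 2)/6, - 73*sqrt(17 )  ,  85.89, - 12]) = [ - 73*sqrt( 17), - 51.86, - 45, - 32.48, - 12, - 8/13,-17  *sqrt( 5)/90, 5 * sqrt( 6) /54, sqrt(17 )/17, 1/pi, 1/pi,exp( - 1 ) , sqrt(2)/2, sqrt( 5) , sqrt ( 5 ),11*sqrt( 2) /6, pi, 73 , 85.89]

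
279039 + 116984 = 396023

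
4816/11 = 437+9/11=437.82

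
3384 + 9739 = 13123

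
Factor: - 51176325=-3^1*5^2*139^1 * 4909^1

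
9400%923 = 170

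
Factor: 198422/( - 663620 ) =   -  99211/331810 =-2^( - 1)*5^( - 1)* 7^1 * 14173^1* 33181^ (  -  1) 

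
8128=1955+6173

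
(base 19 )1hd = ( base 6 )3121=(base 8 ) 1271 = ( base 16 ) 2b9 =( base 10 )697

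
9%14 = 9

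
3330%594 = 360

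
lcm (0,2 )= 0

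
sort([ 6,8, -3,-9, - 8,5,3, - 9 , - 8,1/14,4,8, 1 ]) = [ - 9, - 9, - 8, - 8,- 3, 1/14,1, 3,4, 5,  6,8,8]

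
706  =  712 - 6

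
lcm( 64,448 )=448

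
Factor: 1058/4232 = 2^( - 2 ) = 1/4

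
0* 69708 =0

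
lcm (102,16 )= 816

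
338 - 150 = 188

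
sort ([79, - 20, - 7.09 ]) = [ - 20, - 7.09, 79]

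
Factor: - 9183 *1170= - 2^1 *3^3 * 5^1 * 13^1* 3061^1 = - 10744110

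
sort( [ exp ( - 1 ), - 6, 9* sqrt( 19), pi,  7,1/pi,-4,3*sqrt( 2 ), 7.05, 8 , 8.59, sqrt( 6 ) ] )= [ - 6,-4,  1/pi,exp ( - 1 ), sqrt( 6 ), pi,  3* sqrt( 2 ),  7, 7.05,  8,8.59,9 * sqrt( 19)]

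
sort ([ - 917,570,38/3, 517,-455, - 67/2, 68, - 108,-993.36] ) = [-993.36,  -  917,-455,-108, - 67/2, 38/3, 68,517, 570]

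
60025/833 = 1225/17 = 72.06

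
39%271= 39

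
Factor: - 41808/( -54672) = 13/17 = 13^1*17^(- 1)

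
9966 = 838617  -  828651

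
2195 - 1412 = 783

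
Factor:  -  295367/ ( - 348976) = 2^(  -  4 ) * 17^( - 1 )*43^1*1283^(-1)*6869^1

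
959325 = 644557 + 314768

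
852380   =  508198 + 344182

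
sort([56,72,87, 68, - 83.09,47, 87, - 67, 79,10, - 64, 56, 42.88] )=[ - 83.09, - 67, - 64,10, 42.88,47 , 56,56,68, 72,79, 87 , 87] 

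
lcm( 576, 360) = 2880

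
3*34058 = 102174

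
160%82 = 78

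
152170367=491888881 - 339718514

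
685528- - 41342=726870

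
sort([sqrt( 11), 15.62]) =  [ sqrt ( 11 ),  15.62]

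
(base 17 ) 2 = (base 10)2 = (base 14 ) 2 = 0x2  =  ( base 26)2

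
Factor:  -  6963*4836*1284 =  - 2^4*3^3*11^1*13^1*31^1*107^1*211^1 = - 43236219312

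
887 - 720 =167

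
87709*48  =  4210032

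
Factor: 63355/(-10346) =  - 2^( - 1 )*5^1* 7^ ( - 1 )*739^(-1)*12671^1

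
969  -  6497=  - 5528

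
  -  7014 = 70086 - 77100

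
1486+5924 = 7410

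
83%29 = 25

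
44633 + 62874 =107507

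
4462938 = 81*55098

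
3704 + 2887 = 6591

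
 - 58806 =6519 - 65325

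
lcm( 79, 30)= 2370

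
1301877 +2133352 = 3435229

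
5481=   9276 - 3795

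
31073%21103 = 9970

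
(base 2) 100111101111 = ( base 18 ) 7f5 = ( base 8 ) 4757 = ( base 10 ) 2543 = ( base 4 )213233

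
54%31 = 23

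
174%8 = 6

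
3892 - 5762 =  - 1870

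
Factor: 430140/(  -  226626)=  - 670/353 = -2^1*5^1*67^1*353^( - 1 )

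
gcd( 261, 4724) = 1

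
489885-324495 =165390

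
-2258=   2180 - 4438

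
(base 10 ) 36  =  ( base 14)28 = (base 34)12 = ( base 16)24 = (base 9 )40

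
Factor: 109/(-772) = -2^( - 2 )*109^1*193^( - 1 ) 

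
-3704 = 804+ - 4508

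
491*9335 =4583485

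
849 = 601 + 248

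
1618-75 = 1543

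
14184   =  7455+6729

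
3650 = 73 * 50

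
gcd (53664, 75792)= 48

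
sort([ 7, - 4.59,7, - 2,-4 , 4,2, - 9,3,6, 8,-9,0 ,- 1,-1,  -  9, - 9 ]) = [  -  9, - 9 , - 9,-9, - 4.59,-4, - 2,  -  1, - 1,0,2,3,  4,6,7,7, 8]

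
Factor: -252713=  - 252713^1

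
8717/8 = 8717/8 = 1089.62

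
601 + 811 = 1412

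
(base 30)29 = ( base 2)1000101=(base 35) 1y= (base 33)23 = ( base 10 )69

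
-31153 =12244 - 43397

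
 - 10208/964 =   -  2552/241= - 10.59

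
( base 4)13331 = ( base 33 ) FE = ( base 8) 775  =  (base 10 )509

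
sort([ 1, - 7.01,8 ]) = [ - 7.01, 1, 8] 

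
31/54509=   31/54509 = 0.00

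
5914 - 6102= -188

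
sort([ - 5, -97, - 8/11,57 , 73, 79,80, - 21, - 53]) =[-97, - 53, - 21, - 5, - 8/11,57,73  ,  79, 80 ] 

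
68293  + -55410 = 12883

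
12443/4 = 3110 + 3/4 = 3110.75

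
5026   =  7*718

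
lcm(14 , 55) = 770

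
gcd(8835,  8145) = 15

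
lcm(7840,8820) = 70560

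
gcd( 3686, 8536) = 194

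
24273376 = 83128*292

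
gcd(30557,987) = 1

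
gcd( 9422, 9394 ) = 14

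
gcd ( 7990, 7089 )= 17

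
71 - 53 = 18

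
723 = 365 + 358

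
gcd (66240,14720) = 7360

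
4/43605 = 4/43605  =  0.00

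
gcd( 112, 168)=56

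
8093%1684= 1357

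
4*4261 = 17044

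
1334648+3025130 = 4359778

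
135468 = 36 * 3763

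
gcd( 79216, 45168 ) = 16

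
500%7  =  3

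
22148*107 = 2369836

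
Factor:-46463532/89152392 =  - 3871961/7429366 = - 2^( - 1)*7^(-1)*530669^( - 1) * 3871961^1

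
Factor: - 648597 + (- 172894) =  - 11^1 *17^1*23^1*191^1 = -821491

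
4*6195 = 24780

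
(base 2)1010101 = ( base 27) 34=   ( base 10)85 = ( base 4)1111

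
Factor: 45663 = 3^1*31^1*491^1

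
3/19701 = 1/6567  =  0.00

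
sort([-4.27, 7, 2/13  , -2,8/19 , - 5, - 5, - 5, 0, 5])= [-5, - 5, - 5, - 4.27, - 2,0,2/13,8/19,  5, 7]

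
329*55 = 18095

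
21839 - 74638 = -52799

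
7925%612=581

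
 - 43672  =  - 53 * 824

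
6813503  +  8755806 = 15569309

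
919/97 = 919/97 = 9.47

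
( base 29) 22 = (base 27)26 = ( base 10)60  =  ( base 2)111100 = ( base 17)39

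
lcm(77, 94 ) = 7238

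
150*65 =9750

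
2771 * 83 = 229993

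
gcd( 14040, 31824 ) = 936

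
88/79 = 1 + 9/79 = 1.11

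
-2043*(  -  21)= 42903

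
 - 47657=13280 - 60937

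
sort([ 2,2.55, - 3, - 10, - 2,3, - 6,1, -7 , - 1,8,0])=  [ -10, - 7, - 6, - 3, - 2,- 1, 0, 1,2,  2.55,3,8] 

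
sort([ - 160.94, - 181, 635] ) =[ - 181,-160.94, 635 ]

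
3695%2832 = 863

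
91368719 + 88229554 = 179598273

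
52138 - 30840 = 21298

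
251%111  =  29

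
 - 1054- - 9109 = 8055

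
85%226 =85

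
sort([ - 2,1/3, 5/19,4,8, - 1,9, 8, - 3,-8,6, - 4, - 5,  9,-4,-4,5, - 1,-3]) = [ - 8, - 5,-4,-4, - 4,-3,-3, - 2, - 1, -1,5/19, 1/3,  4,5,6,8,8 , 9,  9]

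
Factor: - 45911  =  -31^1*1481^1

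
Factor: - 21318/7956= - 2^( -1 )*3^( - 1)*11^1*13^( - 1)*19^1 = -209/78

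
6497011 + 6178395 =12675406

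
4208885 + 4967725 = 9176610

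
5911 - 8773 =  - 2862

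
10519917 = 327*32171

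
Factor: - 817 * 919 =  - 750823 = - 19^1*43^1 * 919^1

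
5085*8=40680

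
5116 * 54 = 276264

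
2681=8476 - 5795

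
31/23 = 31/23 = 1.35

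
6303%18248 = 6303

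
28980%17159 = 11821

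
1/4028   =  1/4028=0.00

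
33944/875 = 33944/875 =38.79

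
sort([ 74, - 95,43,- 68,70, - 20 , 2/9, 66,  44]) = [ - 95, - 68,  -  20,2/9, 43, 44,66,  70,74]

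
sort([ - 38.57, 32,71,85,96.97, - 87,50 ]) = [- 87, - 38.57,32,50, 71,85,96.97] 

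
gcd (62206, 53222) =2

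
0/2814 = 0 = 0.00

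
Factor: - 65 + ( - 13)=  - 78 = - 2^1*3^1*13^1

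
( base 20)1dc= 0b1010100000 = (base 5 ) 10142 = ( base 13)3C9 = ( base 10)672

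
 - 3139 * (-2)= 6278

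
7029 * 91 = 639639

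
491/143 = 491/143  =  3.43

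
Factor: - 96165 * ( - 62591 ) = 3^2*5^1 * 2137^1*62591^1 = 6019063515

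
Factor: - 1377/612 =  - 9/4 =- 2^ (  -  2 )*3^2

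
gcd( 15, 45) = 15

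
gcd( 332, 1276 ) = 4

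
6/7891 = 6/7891 = 0.00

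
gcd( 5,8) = 1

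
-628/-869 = 628/869  =  0.72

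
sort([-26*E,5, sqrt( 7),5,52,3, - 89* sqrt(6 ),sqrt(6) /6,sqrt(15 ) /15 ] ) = [- 89 * sqrt( 6 ), - 26*E,sqrt(15 )/15 , sqrt( 6 )/6, sqrt( 7),3,  5 , 5,  52 ] 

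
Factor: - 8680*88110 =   -  2^4*3^2*5^2 * 7^1*11^1*31^1*89^1 = - 764794800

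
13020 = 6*2170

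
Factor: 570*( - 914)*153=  - 2^2*3^3*5^1*17^1*19^1*457^1 = - 79709940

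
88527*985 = 87199095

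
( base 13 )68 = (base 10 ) 86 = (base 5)321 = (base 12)72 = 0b1010110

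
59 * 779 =45961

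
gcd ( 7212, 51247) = 1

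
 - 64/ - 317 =64/317  =  0.20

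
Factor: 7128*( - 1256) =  - 8952768= - 2^6*3^4  *  11^1*157^1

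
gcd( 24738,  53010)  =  3534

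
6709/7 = 6709/7 = 958.43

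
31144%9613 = 2305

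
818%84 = 62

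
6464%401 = 48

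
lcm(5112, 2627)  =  189144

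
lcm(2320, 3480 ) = 6960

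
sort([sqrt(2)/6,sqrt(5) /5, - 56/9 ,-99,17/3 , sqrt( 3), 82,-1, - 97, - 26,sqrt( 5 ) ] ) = [ - 99,-97, - 26 ,-56/9, - 1, sqrt( 2 ) /6,sqrt(5) /5,  sqrt(3 ),sqrt ( 5 ),17/3, 82] 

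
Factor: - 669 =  - 3^1*223^1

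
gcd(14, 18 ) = 2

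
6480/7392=135/154= 0.88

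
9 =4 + 5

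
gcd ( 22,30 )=2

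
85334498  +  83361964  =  168696462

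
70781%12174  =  9911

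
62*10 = 620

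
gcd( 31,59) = 1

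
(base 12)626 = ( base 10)894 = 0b1101111110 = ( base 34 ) QA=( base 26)18a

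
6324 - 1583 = 4741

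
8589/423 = 20 + 43/141 = 20.30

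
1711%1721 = 1711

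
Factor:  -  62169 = -3^1*17^1*23^1*53^1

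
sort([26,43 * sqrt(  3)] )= [ 26, 43*sqrt (3) ]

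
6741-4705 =2036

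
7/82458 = 7/82458 = 0.00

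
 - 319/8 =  - 319/8 = -  39.88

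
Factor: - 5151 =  - 3^1*17^1*101^1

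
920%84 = 80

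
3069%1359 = 351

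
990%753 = 237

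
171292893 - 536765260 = - 365472367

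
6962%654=422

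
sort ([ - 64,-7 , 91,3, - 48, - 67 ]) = [ - 67,-64, - 48,- 7, 3,91]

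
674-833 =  - 159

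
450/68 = 6 + 21/34 = 6.62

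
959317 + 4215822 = 5175139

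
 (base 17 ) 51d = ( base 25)290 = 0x5c3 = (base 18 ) 49h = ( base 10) 1475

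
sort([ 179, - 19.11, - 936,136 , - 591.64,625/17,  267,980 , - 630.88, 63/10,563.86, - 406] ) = [ - 936, - 630.88, - 591.64,-406, - 19.11,63/10,625/17, 136, 179,267,563.86 , 980]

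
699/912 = 233/304 = 0.77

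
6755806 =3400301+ 3355505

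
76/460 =19/115  =  0.17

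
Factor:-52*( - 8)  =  416 = 2^5*13^1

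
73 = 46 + 27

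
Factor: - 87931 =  - 87931^1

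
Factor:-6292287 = -3^2*19^1*31^1* 1187^1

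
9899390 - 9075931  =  823459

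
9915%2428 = 203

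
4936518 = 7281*678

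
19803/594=6601/198=33.34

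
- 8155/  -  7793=8155/7793 = 1.05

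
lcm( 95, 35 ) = 665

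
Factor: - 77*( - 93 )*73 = 3^1*7^1*11^1*31^1*73^1 = 522753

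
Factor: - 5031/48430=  - 2^( -1 ) *3^2*5^(  -  1 ) *13^1*29^ (- 1)*43^1*167^(-1 )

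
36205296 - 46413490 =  - 10208194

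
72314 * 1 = 72314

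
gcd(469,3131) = 1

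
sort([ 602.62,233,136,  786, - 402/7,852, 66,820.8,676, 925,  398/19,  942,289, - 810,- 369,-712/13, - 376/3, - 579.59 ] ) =[ - 810, - 579.59,-369, - 376/3,-402/7, - 712/13, 398/19,  66, 136 , 233,289 , 602.62, 676,786, 820.8, 852, 925, 942]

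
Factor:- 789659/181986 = -2^( - 1 )*3^(-1) * 7^ (-2 )*13^1*19^1*23^1*139^1* 619^(-1)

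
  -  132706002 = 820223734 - 952929736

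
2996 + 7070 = 10066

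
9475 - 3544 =5931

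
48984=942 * 52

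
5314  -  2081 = 3233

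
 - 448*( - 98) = 43904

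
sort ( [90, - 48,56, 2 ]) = [ - 48,2, 56, 90]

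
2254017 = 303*7439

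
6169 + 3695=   9864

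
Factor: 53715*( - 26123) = - 1403196945=- 3^1 * 5^1*151^1* 173^1*3581^1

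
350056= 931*376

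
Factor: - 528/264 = - 2  =  - 2^1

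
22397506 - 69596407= - 47198901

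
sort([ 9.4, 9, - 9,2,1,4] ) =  [-9, 1, 2,4, 9, 9.4 ]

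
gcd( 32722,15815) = 1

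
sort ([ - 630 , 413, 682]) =[ - 630,413 , 682 ]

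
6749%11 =6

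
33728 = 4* 8432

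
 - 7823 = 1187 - 9010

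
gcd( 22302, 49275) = 27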